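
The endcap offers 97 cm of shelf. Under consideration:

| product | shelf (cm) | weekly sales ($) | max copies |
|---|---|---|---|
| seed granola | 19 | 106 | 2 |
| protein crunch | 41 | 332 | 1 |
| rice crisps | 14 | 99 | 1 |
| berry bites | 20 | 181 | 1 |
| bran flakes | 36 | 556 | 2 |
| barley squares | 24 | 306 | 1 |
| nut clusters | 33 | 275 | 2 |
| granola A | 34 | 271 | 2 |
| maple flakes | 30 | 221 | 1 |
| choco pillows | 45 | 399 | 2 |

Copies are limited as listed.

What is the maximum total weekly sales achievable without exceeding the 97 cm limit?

1418

By weekly sales per cm: bran flakes 15.44, barley squares 12.75, berry bites 9.05, choco pillows 8.87 lead.
The ratio ordering already packs tightly: 2×bran flakes + barley squares, 96 cm, 1418.
Nothing else within 97 cm beats 1418.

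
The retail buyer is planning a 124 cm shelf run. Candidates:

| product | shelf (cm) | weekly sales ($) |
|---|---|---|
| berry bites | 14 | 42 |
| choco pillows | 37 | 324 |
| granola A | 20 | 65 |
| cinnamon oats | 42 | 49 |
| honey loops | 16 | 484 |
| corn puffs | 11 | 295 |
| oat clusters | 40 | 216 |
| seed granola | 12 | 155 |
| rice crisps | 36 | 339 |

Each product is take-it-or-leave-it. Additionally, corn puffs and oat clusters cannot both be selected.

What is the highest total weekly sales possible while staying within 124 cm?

By weekly sales per cm: honey loops 30.25, corn puffs 26.82, seed granola 12.92, rice crisps 9.42 lead.
Taking choco pillows + honey loops + corn puffs + seed granola + rice crisps: 112 cm used, 1597 in weekly sales.
The spare 12 cm is too small for any remaining product, and no feasible exchange beats 1597.

1597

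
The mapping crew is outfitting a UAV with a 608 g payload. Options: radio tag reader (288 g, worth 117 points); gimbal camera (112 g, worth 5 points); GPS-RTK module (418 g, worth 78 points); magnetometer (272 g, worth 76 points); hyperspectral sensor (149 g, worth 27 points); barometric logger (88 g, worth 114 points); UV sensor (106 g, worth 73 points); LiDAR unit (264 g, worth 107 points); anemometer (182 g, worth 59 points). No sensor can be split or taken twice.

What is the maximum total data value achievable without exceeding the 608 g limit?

By data value per g: barometric logger 1.30, UV sensor 0.69, radio tag reader 0.41 lead.
Filling by ratio: radio tag reader + gimbal camera + barometric logger + UV sensor for 309, with 14 g left unused.
Replace radio tag reader and gimbal camera with hyperspectral sensor + LiDAR unit: the trade gains 12 net, giving 321 at 607 g.
Runner-up radio tag reader + gimbal camera + barometric logger + UV sensor tops out at 309.

321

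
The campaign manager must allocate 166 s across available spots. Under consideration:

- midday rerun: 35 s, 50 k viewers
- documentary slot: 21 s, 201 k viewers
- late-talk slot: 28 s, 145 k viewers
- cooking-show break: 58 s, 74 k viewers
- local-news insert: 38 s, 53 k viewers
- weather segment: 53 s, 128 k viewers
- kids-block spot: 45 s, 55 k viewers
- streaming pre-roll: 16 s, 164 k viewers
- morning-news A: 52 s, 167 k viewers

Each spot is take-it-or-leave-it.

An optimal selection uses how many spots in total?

5

The maximum expected reach within 166 s is 732.
One optimal bundle: documentary slot + late-talk slot + kids-block spot + streaming pre-roll + morning-news A (162 s).
Any selection reaching 732 contains exactly 5 spots.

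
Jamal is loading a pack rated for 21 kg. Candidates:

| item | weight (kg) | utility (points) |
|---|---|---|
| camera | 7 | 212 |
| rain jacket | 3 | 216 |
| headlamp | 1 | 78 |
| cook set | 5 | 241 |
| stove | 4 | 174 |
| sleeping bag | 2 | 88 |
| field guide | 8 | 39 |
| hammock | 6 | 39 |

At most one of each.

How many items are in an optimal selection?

Optimal total is 931.
One optimal bundle: camera + rain jacket + cook set + stove + sleeping bag (21 kg).
Every optimal selection uses 5 items.

5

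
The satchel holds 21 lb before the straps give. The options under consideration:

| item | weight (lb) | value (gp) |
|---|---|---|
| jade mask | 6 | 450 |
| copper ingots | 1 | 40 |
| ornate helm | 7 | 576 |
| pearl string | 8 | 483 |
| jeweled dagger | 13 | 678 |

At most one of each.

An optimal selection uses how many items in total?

3

Best achievable value is 1509.
One optimal bundle: jade mask + ornate helm + pearl string (21 lb).
Any selection reaching 1509 contains exactly 3 items.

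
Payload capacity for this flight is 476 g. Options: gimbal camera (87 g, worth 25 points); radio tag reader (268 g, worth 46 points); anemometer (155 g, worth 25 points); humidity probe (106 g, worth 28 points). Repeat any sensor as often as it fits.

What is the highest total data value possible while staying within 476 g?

By data value per g: gimbal camera 0.29, humidity probe 0.26, radio tag reader 0.17, anemometer 0.16 lead.
Taking the top-ratio sensors first gives 5×gimbal camera for 125 (435 g).
Replace 2×gimbal camera with 2×humidity probe: the trade gains 6 net, giving 131 at 473 g.
Nothing else within 476 g beats 131.

131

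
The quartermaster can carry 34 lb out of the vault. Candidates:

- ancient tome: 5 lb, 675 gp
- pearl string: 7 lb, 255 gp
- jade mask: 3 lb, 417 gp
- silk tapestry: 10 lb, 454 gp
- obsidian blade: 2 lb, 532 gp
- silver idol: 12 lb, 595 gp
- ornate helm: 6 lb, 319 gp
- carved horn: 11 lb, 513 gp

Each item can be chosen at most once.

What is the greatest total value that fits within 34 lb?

2732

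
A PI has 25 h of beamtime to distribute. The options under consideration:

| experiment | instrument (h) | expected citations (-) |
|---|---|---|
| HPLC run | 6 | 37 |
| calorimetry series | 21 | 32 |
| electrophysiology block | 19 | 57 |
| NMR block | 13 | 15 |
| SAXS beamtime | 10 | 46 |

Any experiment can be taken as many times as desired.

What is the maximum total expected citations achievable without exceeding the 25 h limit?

4×HPLC run uses 24 of the 25 h and totals 148.

148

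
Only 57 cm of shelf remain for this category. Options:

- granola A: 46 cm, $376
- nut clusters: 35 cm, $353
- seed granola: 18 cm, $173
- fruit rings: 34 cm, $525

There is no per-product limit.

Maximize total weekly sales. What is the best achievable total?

The ratio ordering already packs tightly: seed granola + fruit rings, 52 cm, 698.
Every other selection either busts 57 cm or fails to beat 698.

698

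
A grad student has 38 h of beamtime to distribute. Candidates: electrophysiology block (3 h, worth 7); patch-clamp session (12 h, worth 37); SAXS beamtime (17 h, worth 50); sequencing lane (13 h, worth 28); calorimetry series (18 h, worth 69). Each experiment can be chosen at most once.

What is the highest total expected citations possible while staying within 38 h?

126

Ranking by ratio (expected citations/h): calorimetry series 3.83, patch-clamp session 3.08, SAXS beamtime 2.94, electrophysiology block 2.33.
The ratio heuristic lands on electrophysiology block + patch-clamp session + calorimetry series (113) but leaves 5 h idle.
Dropping patch-clamp session frees 12 h; slotting in SAXS beamtime (17 h) lifts the total to 126 at 38 h.
An exhaustive check of the 32 subsets confirms 126.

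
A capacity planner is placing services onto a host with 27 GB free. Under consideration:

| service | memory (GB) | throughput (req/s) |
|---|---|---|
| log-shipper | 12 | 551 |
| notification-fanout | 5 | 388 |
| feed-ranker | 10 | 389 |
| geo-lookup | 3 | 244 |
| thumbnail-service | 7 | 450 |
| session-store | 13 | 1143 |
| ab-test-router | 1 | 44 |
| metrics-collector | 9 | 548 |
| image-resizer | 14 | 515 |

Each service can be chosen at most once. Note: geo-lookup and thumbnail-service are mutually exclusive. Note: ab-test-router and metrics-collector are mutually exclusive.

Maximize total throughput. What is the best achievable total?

Density check — session-store 87.92, geo-lookup 81.33, notification-fanout 77.60 are the best per GB.
Filling by ratio: notification-fanout + geo-lookup + session-store + ab-test-router for 1819, with 5 GB left unused.
The 4 GB tied up in geo-lookup and ab-test-router is better spent on metrics-collector — total rises to 2079 (27 GB).

2079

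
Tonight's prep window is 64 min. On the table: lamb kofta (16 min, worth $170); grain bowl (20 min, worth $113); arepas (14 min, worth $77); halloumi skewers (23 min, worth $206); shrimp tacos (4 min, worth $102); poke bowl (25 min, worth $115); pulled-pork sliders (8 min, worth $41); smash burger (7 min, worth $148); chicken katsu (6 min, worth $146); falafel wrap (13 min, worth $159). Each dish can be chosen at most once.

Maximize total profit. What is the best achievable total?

Filling by ratio: lamb kofta + arepas + shrimp tacos + smash burger + chicken katsu + falafel wrap for 802, with 4 min left unused.
Replace arepas and falafel wrap with halloumi skewers + pulled-pork sliders: the trade gains 11 net, giving 813 at 64 min.
Next best is lamb kofta + arepas + shrimp tacos + smash burger + chicken katsu + falafel wrap at 802 (60 min) — short by 11.

813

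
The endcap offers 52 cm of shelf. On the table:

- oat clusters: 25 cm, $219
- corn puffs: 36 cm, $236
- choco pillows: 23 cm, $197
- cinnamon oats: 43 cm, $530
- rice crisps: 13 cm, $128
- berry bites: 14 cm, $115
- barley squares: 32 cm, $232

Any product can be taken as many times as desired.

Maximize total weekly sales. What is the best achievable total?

Best packing: cinnamon oats — 43 cm, 530 total.
The spare 9 cm is too small for any remaining product, and no exchange beats 530.

530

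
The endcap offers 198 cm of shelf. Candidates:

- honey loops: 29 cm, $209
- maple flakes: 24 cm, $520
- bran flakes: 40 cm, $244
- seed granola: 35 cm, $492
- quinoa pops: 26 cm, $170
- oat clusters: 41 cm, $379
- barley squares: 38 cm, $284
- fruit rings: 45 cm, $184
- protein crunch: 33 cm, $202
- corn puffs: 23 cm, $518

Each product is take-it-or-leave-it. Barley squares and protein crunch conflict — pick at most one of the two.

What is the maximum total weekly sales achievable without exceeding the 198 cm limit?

Ranking by ratio (weekly sales/cm): corn puffs 22.52, maple flakes 21.67, seed granola 14.06, oat clusters 9.24.
Taking honey loops + maple flakes + seed granola + oat clusters + barley squares + corn puffs: 190 cm used, 2402 in weekly sales.
Every other selection either busts 198 cm or breaks a pairing rule or fails to beat 2402.

2402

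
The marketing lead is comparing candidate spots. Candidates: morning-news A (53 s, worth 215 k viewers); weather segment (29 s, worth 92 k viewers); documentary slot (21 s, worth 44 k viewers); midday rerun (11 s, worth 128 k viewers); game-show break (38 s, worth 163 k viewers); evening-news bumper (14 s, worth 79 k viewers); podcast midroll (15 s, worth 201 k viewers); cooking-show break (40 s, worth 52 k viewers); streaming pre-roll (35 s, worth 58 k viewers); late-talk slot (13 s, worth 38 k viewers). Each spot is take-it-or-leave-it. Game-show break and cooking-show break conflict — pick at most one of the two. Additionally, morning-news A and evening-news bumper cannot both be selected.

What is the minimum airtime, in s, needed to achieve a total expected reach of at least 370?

40

Look for the lowest-airtime combination reaching 370.
midday rerun + evening-news bumper + podcast midroll: 408 expected reach at 40 s.
Below 40 s the best achievable stays under 370.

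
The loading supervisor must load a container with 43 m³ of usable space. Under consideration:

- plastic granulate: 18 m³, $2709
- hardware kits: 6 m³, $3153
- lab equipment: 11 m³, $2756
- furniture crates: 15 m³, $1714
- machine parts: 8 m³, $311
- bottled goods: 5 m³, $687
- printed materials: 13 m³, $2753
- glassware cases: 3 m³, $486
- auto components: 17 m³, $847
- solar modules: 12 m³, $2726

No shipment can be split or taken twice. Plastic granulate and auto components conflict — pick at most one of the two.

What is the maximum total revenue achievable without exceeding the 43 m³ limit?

Taking hardware kits + lab equipment + printed materials + solar modules: 42 m³ used, 11388 in revenue.

11388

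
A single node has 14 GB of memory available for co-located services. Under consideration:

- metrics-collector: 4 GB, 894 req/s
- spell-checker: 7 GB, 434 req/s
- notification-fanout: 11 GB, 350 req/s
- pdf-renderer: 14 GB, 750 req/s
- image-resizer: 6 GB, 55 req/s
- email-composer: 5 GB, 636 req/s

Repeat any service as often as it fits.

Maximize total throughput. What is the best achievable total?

2682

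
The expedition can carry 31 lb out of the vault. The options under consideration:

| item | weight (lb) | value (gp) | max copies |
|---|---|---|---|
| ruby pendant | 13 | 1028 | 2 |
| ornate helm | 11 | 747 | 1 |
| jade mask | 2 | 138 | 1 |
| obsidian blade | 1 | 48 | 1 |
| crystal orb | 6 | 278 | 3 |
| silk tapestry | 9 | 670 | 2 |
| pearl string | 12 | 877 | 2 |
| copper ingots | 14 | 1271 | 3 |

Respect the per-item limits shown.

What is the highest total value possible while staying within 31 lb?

2728

By value per lb: copper ingots 90.79, ruby pendant 79.08, silk tapestry 74.44 lead.
Jade mask + obsidian blade + 2×copper ingots uses 31 of the 31 lb and totals 2728.
No other feasible combination exceeds 2728.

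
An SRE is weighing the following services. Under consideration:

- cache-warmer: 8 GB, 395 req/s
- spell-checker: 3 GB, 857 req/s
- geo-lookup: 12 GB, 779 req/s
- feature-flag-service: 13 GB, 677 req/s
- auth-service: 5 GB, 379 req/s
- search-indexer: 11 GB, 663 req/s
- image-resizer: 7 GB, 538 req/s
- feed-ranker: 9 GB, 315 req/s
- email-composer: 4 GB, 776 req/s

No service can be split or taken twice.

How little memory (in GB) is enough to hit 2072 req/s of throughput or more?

Need the lightest bundle worth ≥ 2072.
spell-checker + image-resizer + email-composer: 2171 throughput at 14 GB.
Any bundle with less than 14 GB falls short of 2072.

14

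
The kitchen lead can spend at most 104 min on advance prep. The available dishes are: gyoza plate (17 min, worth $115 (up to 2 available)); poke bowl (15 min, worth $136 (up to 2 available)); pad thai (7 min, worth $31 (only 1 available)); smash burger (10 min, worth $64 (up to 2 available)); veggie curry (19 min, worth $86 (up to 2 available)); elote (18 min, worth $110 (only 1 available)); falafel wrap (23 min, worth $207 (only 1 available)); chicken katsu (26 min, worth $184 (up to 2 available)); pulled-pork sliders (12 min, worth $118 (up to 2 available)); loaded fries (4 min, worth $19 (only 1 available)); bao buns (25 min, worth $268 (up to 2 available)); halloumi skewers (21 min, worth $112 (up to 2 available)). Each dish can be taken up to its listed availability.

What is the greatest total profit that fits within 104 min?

Ranking by ratio (profit/min): bao buns 10.72, pulled-pork sliders 9.83, poke bowl 9.07, falafel wrap 9.00.
Best packing: 2×poke bowl + 2×pulled-pork sliders + 2×bao buns — 104 min, 1044 total.

1044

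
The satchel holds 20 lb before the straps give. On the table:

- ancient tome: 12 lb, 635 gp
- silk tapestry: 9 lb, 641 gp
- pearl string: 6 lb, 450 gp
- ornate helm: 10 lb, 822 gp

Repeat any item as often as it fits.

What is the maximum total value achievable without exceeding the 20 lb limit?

1644

Density check — ornate helm 82.20, pearl string 75.00, silk tapestry 71.22, ancient tome 52.92 are the best per lb.
The ratio ordering already packs tightly: 2×ornate helm, 20 lb, 1644.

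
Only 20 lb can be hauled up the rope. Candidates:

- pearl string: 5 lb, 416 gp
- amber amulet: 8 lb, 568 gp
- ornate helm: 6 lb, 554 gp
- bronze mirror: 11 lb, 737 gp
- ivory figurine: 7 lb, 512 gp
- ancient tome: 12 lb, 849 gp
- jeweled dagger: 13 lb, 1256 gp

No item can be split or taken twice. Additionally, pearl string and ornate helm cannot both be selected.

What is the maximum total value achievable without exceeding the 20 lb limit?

1810

Best packing: ornate helm + jeweled dagger — 19 lb, 1810 total.
Next best is ivory figurine + jeweled dagger at 1768 (20 lb) — short by 42.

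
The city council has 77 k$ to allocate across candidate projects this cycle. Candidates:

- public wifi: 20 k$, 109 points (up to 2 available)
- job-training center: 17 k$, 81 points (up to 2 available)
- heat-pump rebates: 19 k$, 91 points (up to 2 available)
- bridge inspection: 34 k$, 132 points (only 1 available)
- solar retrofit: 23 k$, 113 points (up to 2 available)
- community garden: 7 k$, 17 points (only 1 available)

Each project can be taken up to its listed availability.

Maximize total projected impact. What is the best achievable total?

390

A density-first pass picks 2×public wifi + solar retrofit + community garden — 348 at 70 k$.
Dropping solar retrofit and community garden frees 30 k$; slotting in job-training center + heat-pump rebates (36 k$) lifts the total to 390 at 76 k$.
No other feasible combination exceeds 390.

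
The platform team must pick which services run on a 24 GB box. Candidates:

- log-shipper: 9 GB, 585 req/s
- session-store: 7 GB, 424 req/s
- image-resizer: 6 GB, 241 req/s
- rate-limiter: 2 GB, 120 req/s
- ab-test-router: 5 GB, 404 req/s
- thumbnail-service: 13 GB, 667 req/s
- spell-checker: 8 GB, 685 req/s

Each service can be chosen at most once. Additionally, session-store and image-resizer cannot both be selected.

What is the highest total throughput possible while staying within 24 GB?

1794

Log-shipper + rate-limiter + ab-test-router + spell-checker uses 24 of the 24 GB and totals 1794.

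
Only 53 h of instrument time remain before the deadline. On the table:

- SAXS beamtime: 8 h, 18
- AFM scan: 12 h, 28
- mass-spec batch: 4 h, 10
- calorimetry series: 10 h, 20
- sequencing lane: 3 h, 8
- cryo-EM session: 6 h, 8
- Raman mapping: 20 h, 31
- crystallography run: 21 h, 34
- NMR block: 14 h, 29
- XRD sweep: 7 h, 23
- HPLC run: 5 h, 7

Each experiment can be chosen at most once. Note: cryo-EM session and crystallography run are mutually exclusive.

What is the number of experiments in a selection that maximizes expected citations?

Optimal total is 123.
One optimal bundle: SAXS beamtime + AFM scan + mass-spec batch + sequencing lane + NMR block + XRD sweep + HPLC run (53 h).
All optima have 7 experiments.

7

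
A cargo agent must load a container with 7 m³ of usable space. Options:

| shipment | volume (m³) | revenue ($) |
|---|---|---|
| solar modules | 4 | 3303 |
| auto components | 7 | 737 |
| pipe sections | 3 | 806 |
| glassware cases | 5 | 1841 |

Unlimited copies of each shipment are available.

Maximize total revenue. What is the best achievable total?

4109

Ranking by ratio (revenue/m³): solar modules 825.75, glassware cases 368.20, pipe sections 268.67.
Best packing: solar modules + pipe sections — 7 m³, 4109 total.
Every other selection either busts 7 m³ or fails to beat 4109.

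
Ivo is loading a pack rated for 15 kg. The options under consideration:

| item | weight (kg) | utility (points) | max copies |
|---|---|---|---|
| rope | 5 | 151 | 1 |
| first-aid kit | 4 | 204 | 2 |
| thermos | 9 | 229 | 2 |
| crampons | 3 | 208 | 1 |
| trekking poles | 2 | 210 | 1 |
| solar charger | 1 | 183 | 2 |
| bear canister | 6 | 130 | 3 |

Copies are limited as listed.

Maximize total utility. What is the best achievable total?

By utility per kg: solar charger 183.00, trekking poles 105.00, crampons 69.33, first-aid kit 51.00 lead.
Best packing: 2×first-aid kit + crampons + trekking poles + 2×solar charger — 15 kg, 1192 total.
No other feasible combination exceeds 1192.

1192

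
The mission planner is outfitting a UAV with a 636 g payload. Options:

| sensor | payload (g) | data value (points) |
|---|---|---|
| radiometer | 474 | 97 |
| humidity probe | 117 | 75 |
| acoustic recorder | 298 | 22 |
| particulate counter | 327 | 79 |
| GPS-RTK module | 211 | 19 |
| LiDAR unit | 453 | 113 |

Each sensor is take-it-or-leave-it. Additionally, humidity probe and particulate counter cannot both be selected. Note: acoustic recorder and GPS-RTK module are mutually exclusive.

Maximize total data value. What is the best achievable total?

188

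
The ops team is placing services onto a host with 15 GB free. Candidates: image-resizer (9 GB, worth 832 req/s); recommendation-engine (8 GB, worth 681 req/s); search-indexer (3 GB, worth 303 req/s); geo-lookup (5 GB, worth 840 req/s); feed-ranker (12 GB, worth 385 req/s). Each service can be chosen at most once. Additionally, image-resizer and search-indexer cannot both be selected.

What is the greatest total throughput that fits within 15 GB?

1672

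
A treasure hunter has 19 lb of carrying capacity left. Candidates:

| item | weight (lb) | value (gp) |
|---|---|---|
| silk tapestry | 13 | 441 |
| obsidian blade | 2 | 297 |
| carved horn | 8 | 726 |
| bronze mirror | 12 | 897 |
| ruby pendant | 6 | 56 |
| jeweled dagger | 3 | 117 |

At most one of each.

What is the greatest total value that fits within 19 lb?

Taking the top-ratio items first gives obsidian blade + carved horn + ruby pendant + jeweled dagger for 1196 (19 lb).
Replace carved horn and ruby pendant with bronze mirror: the trade gains 115 net, giving 1311 at 17 lb.
No other feasible combination exceeds 1311.

1311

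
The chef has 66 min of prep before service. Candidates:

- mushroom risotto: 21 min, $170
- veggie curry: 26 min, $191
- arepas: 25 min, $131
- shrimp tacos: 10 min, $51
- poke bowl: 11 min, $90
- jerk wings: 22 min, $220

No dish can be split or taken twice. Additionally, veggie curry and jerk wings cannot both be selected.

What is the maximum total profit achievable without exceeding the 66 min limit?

Ranking by ratio (profit/min): jerk wings 10.00, poke bowl 8.18, mushroom risotto 8.10.
Taking mushroom risotto + shrimp tacos + poke bowl + jerk wings: 64 min used, 531 in profit.

531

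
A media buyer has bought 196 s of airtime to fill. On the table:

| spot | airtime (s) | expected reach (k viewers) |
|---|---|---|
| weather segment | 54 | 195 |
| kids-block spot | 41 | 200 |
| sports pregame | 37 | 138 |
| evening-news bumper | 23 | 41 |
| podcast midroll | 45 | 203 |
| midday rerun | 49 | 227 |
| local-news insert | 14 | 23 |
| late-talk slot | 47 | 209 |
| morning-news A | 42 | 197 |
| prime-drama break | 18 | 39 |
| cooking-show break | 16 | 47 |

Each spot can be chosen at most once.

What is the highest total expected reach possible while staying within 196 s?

880

A density-first pass picks kids-block spot + podcast midroll + midday rerun + morning-news A + cooking-show break — 874 at 193 s.
The 45 s tied up in podcast midroll is better spent on late-talk slot — total rises to 880 (195 s).
Every other selection either busts 196 s or fails to beat 880.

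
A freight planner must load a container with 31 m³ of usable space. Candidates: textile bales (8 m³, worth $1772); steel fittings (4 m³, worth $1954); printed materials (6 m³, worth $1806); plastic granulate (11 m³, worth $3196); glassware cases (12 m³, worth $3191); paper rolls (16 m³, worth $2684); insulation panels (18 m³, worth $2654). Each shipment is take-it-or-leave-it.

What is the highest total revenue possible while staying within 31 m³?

8728

By revenue per m³: steel fittings 488.50, printed materials 301.00, plastic granulate 290.55, glassware cases 265.92 lead.
Best packing: textile bales + steel fittings + printed materials + plastic granulate — 29 m³, 8728 total.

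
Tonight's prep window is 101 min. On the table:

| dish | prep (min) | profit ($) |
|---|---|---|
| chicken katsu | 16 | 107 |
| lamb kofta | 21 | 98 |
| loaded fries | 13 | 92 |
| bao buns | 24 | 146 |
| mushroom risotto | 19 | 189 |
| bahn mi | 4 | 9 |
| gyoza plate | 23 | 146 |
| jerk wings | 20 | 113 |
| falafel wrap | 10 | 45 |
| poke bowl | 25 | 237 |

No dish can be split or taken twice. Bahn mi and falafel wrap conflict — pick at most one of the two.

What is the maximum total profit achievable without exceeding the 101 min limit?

780

By profit per min: mushroom risotto 9.95, poke bowl 9.48, loaded fries 7.08 lead.
Chicken katsu + loaded fries + bao buns + mushroom risotto + bahn mi + poke bowl uses 101 of the 101 min and totals 780.
No other feasible combination exceeds 780.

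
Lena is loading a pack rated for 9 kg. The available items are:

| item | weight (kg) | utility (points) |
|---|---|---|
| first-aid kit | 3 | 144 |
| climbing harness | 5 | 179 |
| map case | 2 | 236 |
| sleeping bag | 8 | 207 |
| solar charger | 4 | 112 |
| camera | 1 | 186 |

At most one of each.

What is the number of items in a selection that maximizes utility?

The maximum utility within 9 kg is 601.
For example climbing harness + map case + camera achieves it, using 8 kg.
Every optimal selection uses 3 items.

3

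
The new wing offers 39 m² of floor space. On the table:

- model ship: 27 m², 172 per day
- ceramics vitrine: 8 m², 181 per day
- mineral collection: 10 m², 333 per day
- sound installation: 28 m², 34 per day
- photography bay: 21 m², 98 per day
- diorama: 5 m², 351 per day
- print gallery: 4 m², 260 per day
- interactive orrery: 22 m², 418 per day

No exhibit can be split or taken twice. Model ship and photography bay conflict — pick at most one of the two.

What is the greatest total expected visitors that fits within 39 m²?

1210

Taking the top-ratio exhibits first gives ceramics vitrine + mineral collection + diorama + print gallery for 1125 (27 m²).
Dropping mineral collection frees 10 m²; slotting in interactive orrery (22 m²) lifts the total to 1210 at 39 m².
An exhaustive check of the 256 subsets confirms 1210.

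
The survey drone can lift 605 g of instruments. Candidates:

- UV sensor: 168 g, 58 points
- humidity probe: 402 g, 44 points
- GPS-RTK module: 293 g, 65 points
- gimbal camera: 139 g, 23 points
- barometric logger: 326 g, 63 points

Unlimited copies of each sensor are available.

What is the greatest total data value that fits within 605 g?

174

Best packing: 3×UV sensor — 504 g, 174 total.
That's the maximum — no swap from here does better than 174.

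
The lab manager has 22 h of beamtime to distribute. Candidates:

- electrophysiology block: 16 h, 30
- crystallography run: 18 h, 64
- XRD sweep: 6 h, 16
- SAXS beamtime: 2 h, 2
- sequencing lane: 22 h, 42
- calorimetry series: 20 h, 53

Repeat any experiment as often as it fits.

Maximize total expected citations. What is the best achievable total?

The ratio ordering already packs tightly: crystallography run + 2×SAXS beamtime, 22 h, 68.

68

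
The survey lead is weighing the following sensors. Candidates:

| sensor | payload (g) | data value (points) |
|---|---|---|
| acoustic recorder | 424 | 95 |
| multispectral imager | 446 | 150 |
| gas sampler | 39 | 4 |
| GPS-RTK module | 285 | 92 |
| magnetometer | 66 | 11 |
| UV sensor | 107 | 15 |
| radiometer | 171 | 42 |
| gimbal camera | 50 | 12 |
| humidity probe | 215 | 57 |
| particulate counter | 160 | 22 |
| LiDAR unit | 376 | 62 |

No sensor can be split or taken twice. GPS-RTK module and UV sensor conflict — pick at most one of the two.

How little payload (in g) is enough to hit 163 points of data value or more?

535

Look for the lowest-payload combination reaching 163.
multispectral imager + gas sampler + gimbal camera reaches 166 using 535 g.
No combination under 535 g hits 163.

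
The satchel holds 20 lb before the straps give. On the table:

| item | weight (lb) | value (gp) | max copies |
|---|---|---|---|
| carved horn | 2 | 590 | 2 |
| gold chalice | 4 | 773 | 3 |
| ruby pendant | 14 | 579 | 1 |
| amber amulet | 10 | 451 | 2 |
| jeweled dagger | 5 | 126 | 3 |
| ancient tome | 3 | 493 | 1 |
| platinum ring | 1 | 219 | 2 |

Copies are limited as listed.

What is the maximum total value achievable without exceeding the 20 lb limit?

4211

Ranking by ratio (value/lb): carved horn 295.00, platinum ring 219.00, gold chalice 193.25.
Greedy by ratio would take 2×carved horn + 3×gold chalice + 2×platinum ring: 18 lb used, total 3937.
The 1 lb tied up in platinum ring is better spent on ancient tome — total rises to 4211 (20 lb).
No other feasible combination exceeds 4211.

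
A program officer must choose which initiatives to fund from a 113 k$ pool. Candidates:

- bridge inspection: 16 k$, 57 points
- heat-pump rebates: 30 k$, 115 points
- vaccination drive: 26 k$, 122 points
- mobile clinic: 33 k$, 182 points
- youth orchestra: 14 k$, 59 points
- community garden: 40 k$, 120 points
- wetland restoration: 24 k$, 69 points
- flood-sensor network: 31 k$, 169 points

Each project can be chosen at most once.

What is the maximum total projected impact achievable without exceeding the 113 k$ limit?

Vaccination drive + mobile clinic + youth orchestra + flood-sensor network uses 104 of the 113 k$ and totals 532.
The spare 9 k$ is too small for any remaining project, and no exchange beats 532.

532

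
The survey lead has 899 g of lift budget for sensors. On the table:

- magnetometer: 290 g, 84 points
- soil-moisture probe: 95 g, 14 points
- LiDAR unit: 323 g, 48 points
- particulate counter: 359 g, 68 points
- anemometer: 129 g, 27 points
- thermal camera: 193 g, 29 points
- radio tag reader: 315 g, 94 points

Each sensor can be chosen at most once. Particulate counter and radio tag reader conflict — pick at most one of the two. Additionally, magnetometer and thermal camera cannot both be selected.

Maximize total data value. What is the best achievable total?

219

By data value per g: radio tag reader 0.30, magnetometer 0.29, anemometer 0.21 lead.
Taking magnetometer + soil-moisture probe + anemometer + radio tag reader: 829 g used, 219 in data value.
Runner-up magnetometer + anemometer + radio tag reader tops out at 205.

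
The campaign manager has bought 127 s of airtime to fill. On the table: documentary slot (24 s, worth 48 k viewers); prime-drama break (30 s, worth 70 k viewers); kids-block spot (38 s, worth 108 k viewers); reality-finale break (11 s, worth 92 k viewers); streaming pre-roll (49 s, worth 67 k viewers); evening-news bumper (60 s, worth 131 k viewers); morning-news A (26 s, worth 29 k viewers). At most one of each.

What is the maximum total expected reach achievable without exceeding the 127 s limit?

341

Density check — reality-finale break 8.36, kids-block spot 2.84, prime-drama break 2.33, evening-news bumper 2.18 are the best per s.
Greedy by ratio would take documentary slot + prime-drama break + kids-block spot + reality-finale break: 103 s used, total 318.
Replace kids-block spot with evening-news bumper: the trade gains 23 net, giving 341 at 125 s.
Nothing else within 127 s beats 341.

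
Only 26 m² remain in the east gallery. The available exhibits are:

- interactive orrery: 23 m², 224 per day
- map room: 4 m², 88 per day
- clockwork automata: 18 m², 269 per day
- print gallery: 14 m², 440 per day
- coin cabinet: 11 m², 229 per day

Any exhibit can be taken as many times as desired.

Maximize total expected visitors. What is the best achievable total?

The ratio ordering already packs tightly: 3×map room + print gallery, 26 m², 704.
No other feasible combination exceeds 704.

704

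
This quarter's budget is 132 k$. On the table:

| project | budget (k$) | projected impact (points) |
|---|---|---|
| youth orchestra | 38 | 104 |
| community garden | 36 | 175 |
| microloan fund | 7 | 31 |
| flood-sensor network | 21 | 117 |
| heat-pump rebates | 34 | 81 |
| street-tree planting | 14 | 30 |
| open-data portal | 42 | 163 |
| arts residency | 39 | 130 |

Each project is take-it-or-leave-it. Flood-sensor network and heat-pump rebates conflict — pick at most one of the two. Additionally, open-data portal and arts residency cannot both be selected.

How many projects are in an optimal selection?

5

Optimal total is 516.
One optimal bundle: community garden + microloan fund + flood-sensor network + street-tree planting + open-data portal (120 k$).
All optima have 5 projects.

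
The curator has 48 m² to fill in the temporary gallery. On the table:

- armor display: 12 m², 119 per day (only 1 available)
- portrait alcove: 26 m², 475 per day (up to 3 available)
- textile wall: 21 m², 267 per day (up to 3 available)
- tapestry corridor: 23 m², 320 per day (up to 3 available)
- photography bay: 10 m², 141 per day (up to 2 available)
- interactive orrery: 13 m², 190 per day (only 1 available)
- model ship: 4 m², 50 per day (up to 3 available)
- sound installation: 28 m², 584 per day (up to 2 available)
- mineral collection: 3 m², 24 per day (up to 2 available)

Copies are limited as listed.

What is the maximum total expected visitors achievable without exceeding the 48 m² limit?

866

Greedy by ratio would take interactive orrery + model ship + sound installation + mineral collection: 48 m² used, total 848.
The 20 m² tied up in interactive orrery and model ship and mineral collection is better spent on 2×photography bay — total rises to 866 (48 m²).
That's the maximum — no swap from here does better than 866.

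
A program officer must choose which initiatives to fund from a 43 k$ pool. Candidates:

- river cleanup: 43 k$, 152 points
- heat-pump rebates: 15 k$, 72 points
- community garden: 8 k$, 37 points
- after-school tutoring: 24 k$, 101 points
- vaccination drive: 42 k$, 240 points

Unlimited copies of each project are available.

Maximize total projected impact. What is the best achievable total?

240

By projected impact per k$: vaccination drive 5.71, heat-pump rebates 4.80, community garden 4.62, after-school tutoring 4.21 lead.
Vaccination drive uses 42 of the 43 k$ and totals 240.
Every other selection either busts 43 k$ or fails to beat 240.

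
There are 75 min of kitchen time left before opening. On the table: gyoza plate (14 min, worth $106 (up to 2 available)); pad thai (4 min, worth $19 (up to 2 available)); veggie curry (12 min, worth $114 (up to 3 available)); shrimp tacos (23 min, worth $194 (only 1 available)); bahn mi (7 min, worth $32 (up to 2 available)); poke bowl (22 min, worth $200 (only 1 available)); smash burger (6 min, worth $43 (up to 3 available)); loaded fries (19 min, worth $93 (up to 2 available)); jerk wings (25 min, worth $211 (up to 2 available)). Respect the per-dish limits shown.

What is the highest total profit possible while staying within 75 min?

Ranking by ratio (profit/min): veggie curry 9.50, poke bowl 9.09, jerk wings 8.44.
Greedy by ratio would take gyoza plate + 3×veggie curry + poke bowl: 72 min used, total 648.
The 26 min tied up in gyoza plate and veggie curry is better spent on shrimp tacos + smash burger — total rises to 665 (75 min).
That's the maximum — no swap from here does better than 665.

665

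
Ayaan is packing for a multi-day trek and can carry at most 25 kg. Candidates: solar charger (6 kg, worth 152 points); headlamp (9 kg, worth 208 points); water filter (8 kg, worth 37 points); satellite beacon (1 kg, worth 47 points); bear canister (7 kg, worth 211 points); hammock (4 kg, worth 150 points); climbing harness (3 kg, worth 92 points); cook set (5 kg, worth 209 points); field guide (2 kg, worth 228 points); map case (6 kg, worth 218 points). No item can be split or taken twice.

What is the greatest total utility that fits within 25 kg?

1063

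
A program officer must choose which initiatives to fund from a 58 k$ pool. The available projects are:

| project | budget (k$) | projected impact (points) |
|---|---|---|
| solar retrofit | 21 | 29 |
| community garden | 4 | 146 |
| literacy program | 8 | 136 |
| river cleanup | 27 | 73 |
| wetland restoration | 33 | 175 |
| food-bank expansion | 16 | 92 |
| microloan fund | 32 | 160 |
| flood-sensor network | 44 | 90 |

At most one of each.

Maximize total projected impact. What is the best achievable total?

Ranking by ratio (projected impact/k$): community garden 36.50, literacy program 17.00, food-bank expansion 5.75.
Taking the top-ratio projects first gives community garden + literacy program + river cleanup + food-bank expansion for 447 (55 k$).
Replace river cleanup and food-bank expansion with wetland restoration: the trade gains 10 net, giving 457 at 45 k$.
Next best is community garden + literacy program + river cleanup + food-bank expansion at 447 (55 k$) — short by 10.

457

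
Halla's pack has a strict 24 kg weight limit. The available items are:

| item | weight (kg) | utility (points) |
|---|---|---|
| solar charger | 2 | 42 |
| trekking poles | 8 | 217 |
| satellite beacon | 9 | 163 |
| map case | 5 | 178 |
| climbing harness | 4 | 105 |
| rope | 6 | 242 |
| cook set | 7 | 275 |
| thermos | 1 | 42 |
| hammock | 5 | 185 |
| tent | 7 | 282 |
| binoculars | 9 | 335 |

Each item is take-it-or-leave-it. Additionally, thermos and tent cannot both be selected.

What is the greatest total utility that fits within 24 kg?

922

Best packing: map case + rope + cook set + thermos + hammock — 24 kg, 922 total.
Next best is map case + cook set + hammock + tent at 920 (24 kg) — short by 2.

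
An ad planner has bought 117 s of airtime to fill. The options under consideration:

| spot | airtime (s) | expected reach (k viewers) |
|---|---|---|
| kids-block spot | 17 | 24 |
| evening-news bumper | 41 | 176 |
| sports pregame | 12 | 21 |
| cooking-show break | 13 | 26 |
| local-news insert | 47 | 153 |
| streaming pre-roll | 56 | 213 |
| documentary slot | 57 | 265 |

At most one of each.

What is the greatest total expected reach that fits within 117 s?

Filling by ratio: evening-news bumper + cooking-show break + documentary slot for 467, with 6 s left unused.
The 54 s tied up in evening-news bumper and cooking-show break is better spent on streaming pre-roll — total rises to 478 (113 s).

478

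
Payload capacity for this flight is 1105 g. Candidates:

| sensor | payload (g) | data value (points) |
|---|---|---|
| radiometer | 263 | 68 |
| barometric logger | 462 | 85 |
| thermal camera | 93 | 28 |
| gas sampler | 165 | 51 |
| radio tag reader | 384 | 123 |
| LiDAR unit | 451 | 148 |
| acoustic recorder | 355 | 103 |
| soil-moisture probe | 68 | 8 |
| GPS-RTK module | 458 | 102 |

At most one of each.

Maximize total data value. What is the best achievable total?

350

Ranking by ratio (data value/g): LiDAR unit 0.33, radio tag reader 0.32, gas sampler 0.31.
Thermal camera + gas sampler + radio tag reader + LiDAR unit uses 1093 of the 1105 g and totals 350.
Every other selection either busts 1105 g or fails to beat 350.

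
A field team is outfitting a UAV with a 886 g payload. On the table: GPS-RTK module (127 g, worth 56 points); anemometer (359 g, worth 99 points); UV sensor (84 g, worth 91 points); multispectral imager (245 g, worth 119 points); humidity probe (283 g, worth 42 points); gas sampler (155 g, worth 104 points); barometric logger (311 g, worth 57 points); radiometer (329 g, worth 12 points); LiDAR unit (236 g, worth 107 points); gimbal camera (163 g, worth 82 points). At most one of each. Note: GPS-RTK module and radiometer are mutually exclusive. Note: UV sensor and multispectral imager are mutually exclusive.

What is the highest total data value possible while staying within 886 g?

440

Best packing: GPS-RTK module + UV sensor + gas sampler + LiDAR unit + gimbal camera — 765 g, 440 total.
No other feasible combination exceeds 440.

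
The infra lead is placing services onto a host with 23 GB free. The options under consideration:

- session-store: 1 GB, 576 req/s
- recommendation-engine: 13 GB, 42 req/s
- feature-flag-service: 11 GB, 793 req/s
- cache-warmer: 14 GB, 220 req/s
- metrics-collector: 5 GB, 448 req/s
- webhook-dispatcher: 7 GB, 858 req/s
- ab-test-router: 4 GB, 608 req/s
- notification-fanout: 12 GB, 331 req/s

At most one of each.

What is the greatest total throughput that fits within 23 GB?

2835

Density check — session-store 576.00, ab-test-router 152.00, webhook-dispatcher 122.57 are the best per GB.
Greedy by ratio would take session-store + metrics-collector + webhook-dispatcher + ab-test-router: 17 GB used, total 2490.
Dropping metrics-collector frees 5 GB; slotting in feature-flag-service (11 GB) lifts the total to 2835 at 23 GB.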